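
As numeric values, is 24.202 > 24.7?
False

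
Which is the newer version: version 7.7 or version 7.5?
version 7.7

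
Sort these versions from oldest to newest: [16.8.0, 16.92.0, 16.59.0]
[16.8.0, 16.59.0, 16.92.0]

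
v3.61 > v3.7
True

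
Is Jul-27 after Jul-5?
Yes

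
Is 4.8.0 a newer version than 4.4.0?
Yes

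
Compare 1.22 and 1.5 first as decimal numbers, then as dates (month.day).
As decimals: 1.22 < 1.5. As dates: 1/22 is later than 1/5 (day 22 > day 5).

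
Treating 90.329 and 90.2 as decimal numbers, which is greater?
90.329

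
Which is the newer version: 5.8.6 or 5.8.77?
5.8.77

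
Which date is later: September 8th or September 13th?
September 13th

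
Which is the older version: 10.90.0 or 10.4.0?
10.4.0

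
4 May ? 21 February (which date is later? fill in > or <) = >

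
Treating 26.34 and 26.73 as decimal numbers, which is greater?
26.73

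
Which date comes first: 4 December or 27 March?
27 March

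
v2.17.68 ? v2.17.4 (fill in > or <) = >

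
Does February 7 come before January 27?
No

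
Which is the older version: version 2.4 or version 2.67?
version 2.4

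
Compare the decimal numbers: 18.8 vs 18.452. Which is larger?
18.8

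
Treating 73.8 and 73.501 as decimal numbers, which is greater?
73.8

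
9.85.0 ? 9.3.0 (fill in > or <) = >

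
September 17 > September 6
True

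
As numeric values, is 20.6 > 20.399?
True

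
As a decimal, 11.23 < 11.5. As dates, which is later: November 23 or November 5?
November 23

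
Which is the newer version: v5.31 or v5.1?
v5.31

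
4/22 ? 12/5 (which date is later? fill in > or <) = <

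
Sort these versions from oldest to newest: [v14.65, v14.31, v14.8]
[v14.8, v14.31, v14.65]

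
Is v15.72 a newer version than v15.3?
Yes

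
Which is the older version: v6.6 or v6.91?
v6.6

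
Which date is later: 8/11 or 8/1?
8/11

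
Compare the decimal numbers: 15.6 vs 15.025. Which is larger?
15.6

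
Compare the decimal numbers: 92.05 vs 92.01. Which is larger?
92.05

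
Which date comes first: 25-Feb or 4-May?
25-Feb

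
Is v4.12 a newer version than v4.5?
Yes. Version numbers are compared segment by segment as integers, not as decimals: minor version 12 > 5, so v4.12 > v4.5 (even though the decimal 4.12 < 4.5).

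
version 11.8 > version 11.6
True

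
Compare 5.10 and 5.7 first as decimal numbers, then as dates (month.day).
As decimals: 5.10 < 5.7. As dates: 5/10 is later than 5/7 (day 10 > day 7).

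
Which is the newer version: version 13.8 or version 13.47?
version 13.47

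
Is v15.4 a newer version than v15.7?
No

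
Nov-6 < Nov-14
True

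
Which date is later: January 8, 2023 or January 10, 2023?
January 10, 2023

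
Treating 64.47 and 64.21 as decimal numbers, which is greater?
64.47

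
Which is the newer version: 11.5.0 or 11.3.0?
11.5.0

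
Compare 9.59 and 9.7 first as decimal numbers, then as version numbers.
As decimals: 9.59 < 9.7. As versions: v9.59 > v9.7 (minor version 59 > 7).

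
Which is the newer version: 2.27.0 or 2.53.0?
2.53.0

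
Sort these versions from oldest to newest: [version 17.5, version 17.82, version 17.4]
[version 17.4, version 17.5, version 17.82]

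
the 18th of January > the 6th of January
True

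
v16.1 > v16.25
False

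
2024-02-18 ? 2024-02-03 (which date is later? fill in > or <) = >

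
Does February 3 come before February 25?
Yes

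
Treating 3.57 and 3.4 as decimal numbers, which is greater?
3.57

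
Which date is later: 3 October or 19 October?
19 October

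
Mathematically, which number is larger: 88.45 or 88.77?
88.77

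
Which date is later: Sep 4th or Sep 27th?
Sep 27th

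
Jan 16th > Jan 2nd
True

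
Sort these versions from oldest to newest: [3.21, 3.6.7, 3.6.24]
[3.6.7, 3.6.24, 3.21]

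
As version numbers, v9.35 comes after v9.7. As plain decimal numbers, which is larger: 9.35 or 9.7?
9.7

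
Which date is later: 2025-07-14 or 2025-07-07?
2025-07-14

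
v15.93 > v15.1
True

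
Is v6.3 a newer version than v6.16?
No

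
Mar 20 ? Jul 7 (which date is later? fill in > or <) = <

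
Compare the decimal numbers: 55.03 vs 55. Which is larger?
55.03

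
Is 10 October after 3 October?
Yes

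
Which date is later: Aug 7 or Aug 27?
Aug 27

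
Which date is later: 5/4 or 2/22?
5/4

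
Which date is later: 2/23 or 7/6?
7/6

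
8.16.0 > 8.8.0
True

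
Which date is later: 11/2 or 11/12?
11/12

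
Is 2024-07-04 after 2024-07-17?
No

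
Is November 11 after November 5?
Yes. Day 11 comes after day 5 in November — this is a date comparison, not a decimal one (the decimal 11.11 would be smaller than 11.5).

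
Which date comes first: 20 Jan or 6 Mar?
20 Jan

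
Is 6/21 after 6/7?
Yes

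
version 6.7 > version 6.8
False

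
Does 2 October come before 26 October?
Yes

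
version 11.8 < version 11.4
False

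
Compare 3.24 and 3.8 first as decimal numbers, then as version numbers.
As decimals: 3.24 < 3.8. As versions: v3.24 > v3.8 (minor version 24 > 8).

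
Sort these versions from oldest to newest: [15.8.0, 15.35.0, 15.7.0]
[15.7.0, 15.8.0, 15.35.0]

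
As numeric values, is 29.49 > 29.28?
True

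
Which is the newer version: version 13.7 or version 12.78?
version 13.7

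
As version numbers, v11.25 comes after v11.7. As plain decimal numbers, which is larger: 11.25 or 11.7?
11.7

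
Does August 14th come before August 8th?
No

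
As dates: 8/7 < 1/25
False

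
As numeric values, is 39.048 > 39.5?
False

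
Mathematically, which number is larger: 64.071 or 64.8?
64.8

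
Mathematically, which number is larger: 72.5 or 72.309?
72.5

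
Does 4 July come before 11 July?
Yes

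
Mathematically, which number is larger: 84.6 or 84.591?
84.6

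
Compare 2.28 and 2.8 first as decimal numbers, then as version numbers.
As decimals: 2.28 < 2.8. As versions: v2.28 > v2.8 (minor version 28 > 8).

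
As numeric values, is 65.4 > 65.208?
True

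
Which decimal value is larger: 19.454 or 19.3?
19.454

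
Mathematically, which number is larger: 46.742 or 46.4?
46.742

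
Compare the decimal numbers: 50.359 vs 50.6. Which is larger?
50.6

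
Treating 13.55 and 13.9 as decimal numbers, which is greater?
13.9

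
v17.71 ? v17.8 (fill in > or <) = >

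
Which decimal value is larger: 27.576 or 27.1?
27.576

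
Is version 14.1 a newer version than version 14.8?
No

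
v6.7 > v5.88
True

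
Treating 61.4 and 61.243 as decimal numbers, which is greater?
61.4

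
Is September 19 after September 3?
Yes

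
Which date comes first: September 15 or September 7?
September 7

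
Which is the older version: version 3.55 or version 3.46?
version 3.46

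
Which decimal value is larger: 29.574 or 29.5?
29.574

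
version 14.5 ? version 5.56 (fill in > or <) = >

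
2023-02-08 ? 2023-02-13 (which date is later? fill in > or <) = <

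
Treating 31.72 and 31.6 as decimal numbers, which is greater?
31.72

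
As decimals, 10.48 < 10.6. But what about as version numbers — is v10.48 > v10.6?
True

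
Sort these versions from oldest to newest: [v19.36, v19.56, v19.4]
[v19.4, v19.36, v19.56]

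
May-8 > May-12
False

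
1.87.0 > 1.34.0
True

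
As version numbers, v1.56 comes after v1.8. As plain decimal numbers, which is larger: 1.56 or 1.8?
1.8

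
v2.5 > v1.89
True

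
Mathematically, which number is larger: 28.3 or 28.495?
28.495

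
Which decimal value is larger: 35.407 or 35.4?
35.407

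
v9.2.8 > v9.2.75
False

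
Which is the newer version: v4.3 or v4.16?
v4.16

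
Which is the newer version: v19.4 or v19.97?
v19.97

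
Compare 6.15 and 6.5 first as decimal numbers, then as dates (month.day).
As decimals: 6.15 < 6.5. As dates: 6/15 is later than 6/5 (day 15 > day 5).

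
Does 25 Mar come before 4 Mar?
No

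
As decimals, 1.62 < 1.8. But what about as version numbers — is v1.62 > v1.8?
True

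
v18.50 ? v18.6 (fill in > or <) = >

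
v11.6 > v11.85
False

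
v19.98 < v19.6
False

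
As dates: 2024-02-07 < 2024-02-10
True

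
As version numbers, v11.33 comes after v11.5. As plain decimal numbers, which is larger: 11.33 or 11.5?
11.5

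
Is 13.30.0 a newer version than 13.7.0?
Yes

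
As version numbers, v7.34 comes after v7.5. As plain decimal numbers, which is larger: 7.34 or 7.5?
7.5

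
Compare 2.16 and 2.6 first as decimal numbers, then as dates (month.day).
As decimals: 2.16 < 2.6. As dates: 2/16 is later than 2/6 (day 16 > day 6).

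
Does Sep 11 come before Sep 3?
No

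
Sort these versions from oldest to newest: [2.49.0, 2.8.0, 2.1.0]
[2.1.0, 2.8.0, 2.49.0]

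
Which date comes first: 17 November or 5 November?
5 November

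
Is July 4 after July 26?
No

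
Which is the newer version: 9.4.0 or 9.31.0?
9.31.0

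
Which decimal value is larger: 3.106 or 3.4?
3.4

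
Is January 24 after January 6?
Yes. Day 24 comes after day 6 in January — this is a date comparison, not a decimal one (the decimal 1.24 would be smaller than 1.6).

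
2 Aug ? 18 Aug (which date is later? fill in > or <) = <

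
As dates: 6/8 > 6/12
False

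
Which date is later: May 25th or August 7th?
August 7th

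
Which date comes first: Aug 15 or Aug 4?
Aug 4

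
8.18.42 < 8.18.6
False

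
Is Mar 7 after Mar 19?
No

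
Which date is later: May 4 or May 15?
May 15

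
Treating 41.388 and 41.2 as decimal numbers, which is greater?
41.388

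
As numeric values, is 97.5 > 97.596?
False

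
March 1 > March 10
False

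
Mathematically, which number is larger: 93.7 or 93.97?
93.97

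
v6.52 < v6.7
False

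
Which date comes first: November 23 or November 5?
November 5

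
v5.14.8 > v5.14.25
False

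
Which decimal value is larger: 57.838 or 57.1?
57.838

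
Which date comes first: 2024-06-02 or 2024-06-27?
2024-06-02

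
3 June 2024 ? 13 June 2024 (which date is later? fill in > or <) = <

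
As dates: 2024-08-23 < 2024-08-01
False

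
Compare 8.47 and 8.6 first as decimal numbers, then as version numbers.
As decimals: 8.47 < 8.6. As versions: v8.47 > v8.6 (minor version 47 > 6).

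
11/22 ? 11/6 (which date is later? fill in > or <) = >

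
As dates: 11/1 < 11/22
True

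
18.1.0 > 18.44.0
False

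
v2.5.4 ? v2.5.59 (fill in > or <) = <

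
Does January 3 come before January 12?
Yes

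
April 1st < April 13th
True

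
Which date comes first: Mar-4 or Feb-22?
Feb-22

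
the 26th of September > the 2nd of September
True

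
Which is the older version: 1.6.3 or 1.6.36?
1.6.3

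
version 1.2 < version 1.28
True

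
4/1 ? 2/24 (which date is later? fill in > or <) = >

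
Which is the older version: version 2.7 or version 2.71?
version 2.7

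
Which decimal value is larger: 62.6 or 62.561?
62.6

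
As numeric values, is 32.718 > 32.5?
True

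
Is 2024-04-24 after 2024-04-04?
Yes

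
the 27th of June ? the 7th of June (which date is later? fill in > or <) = >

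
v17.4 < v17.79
True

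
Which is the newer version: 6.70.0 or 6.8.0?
6.70.0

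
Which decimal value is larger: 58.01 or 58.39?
58.39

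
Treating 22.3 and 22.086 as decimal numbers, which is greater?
22.3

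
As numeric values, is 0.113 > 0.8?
False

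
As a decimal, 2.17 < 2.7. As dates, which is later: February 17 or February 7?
February 17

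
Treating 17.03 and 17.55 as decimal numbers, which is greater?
17.55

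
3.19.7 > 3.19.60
False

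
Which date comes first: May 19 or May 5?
May 5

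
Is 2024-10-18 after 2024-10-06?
Yes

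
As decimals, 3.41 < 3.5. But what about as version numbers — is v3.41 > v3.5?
True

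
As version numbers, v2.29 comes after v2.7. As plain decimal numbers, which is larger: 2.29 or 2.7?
2.7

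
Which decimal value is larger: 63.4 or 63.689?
63.689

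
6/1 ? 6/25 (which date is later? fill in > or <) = <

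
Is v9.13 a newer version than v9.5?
Yes. Version numbers are compared segment by segment as integers, not as decimals: minor version 13 > 5, so v9.13 > v9.5 (even though the decimal 9.13 < 9.5).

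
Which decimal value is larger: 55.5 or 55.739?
55.739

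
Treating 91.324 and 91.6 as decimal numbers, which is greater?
91.6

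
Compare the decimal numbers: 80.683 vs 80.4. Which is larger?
80.683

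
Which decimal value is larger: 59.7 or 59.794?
59.794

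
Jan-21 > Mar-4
False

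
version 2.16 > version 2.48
False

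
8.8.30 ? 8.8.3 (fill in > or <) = >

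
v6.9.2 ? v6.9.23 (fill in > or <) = <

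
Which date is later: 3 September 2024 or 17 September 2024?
17 September 2024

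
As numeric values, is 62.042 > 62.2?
False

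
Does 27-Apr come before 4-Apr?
No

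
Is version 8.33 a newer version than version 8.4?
Yes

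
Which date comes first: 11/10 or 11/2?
11/2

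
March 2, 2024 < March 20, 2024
True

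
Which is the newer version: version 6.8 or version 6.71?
version 6.71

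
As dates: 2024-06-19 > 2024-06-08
True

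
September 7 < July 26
False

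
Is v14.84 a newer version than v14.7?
Yes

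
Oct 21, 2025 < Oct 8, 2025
False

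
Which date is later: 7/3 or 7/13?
7/13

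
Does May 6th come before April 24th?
No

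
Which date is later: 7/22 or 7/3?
7/22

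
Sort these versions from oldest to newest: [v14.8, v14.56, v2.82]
[v2.82, v14.8, v14.56]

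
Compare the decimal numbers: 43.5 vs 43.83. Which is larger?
43.83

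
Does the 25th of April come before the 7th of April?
No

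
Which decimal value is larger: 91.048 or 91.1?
91.1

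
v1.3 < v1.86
True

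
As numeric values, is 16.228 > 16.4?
False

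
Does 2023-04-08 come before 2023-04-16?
Yes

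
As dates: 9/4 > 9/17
False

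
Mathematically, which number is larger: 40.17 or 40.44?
40.44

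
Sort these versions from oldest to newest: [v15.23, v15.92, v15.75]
[v15.23, v15.75, v15.92]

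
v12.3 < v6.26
False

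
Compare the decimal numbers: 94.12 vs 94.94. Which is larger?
94.94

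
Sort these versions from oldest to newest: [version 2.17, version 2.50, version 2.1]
[version 2.1, version 2.17, version 2.50]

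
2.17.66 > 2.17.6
True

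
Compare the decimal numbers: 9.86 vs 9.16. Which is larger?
9.86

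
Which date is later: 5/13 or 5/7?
5/13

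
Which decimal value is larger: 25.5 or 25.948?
25.948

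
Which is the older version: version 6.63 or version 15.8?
version 6.63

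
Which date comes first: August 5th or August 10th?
August 5th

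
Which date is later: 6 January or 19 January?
19 January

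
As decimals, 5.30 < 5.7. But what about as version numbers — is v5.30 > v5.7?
True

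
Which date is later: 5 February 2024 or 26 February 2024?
26 February 2024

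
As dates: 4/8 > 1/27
True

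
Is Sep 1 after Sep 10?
No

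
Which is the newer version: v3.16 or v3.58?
v3.58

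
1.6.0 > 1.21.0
False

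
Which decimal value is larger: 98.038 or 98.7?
98.7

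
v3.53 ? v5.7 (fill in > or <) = <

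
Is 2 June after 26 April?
Yes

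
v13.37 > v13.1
True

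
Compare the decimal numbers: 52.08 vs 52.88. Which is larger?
52.88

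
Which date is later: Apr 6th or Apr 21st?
Apr 21st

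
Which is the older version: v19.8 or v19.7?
v19.7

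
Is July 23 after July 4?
Yes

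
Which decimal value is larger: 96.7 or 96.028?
96.7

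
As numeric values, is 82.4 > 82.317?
True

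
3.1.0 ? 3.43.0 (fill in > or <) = <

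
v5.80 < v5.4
False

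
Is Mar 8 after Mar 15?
No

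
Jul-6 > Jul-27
False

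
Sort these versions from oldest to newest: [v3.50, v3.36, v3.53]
[v3.36, v3.50, v3.53]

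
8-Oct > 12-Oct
False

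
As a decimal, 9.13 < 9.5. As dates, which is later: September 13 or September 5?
September 13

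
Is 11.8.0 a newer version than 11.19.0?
No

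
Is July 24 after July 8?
Yes. Day 24 comes after day 8 in July — this is a date comparison, not a decimal one (the decimal 7.24 would be smaller than 7.8).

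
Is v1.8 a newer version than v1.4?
Yes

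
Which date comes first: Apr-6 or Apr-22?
Apr-6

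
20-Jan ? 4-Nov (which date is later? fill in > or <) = <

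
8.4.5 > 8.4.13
False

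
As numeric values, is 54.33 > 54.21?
True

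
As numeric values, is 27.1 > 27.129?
False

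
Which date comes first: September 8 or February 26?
February 26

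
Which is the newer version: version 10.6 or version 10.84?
version 10.84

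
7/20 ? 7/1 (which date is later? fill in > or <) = >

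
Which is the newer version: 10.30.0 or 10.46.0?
10.46.0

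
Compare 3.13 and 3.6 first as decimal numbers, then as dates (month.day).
As decimals: 3.13 < 3.6. As dates: 3/13 is later than 3/6 (day 13 > day 6).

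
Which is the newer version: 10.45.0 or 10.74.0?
10.74.0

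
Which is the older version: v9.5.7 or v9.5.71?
v9.5.7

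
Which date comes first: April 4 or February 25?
February 25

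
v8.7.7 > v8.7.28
False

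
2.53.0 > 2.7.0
True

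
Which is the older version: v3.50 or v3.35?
v3.35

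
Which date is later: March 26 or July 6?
July 6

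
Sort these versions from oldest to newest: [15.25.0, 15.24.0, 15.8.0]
[15.8.0, 15.24.0, 15.25.0]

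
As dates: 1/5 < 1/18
True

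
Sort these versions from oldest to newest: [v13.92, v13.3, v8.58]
[v8.58, v13.3, v13.92]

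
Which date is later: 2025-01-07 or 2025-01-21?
2025-01-21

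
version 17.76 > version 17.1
True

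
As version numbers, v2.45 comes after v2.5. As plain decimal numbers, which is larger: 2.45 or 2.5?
2.5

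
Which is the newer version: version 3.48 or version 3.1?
version 3.48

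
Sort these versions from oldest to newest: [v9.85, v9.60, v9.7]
[v9.7, v9.60, v9.85]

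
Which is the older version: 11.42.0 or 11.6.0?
11.6.0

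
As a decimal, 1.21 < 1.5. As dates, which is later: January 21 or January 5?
January 21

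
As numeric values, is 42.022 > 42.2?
False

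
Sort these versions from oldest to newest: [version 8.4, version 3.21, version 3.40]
[version 3.21, version 3.40, version 8.4]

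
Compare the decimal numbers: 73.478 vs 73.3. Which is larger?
73.478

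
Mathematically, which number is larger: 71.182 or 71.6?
71.6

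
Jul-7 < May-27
False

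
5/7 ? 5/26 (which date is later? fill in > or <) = <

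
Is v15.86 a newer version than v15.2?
Yes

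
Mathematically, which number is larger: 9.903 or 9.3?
9.903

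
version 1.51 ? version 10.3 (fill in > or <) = <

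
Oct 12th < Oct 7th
False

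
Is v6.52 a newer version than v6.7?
Yes. Version numbers are compared segment by segment as integers, not as decimals: minor version 52 > 7, so v6.52 > v6.7 (even though the decimal 6.52 < 6.7).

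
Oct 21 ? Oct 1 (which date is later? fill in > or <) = >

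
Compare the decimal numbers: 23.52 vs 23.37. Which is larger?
23.52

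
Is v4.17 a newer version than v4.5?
Yes. Version numbers are compared segment by segment as integers, not as decimals: minor version 17 > 5, so v4.17 > v4.5 (even though the decimal 4.17 < 4.5).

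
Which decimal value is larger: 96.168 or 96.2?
96.2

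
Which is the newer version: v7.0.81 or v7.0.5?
v7.0.81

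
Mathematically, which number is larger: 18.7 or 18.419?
18.7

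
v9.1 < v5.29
False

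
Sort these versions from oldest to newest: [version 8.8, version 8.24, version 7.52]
[version 7.52, version 8.8, version 8.24]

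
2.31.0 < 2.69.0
True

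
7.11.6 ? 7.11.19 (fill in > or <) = <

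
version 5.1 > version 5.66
False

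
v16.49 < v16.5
False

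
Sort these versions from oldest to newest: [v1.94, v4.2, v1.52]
[v1.52, v1.94, v4.2]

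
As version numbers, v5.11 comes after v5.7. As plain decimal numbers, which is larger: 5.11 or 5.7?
5.7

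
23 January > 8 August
False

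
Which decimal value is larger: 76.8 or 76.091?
76.8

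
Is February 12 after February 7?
Yes. Day 12 comes after day 7 in February — this is a date comparison, not a decimal one (the decimal 2.12 would be smaller than 2.7).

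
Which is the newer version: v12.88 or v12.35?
v12.88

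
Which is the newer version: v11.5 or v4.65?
v11.5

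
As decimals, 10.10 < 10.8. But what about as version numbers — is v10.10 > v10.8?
True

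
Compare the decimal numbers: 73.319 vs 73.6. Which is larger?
73.6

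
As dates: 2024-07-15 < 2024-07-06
False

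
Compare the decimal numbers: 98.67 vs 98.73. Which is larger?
98.73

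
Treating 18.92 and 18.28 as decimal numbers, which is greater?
18.92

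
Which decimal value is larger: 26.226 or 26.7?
26.7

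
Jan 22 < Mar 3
True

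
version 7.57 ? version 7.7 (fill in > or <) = >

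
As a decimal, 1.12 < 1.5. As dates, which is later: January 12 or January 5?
January 12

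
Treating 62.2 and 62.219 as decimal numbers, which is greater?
62.219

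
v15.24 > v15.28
False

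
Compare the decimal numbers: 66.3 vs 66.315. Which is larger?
66.315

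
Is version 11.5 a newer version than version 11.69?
No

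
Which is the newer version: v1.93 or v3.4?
v3.4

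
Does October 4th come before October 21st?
Yes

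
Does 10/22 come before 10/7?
No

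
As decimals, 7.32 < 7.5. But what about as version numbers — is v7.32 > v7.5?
True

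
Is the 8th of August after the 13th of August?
No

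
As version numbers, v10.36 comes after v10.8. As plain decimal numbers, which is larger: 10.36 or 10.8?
10.8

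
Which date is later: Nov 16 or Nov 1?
Nov 16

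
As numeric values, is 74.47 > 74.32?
True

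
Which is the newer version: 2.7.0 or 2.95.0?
2.95.0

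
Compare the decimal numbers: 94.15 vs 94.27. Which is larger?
94.27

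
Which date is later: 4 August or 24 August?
24 August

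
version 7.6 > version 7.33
False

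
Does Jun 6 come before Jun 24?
Yes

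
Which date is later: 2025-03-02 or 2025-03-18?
2025-03-18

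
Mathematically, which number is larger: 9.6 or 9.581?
9.6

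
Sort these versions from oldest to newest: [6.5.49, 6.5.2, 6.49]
[6.5.2, 6.5.49, 6.49]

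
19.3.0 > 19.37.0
False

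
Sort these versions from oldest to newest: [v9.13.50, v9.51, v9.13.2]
[v9.13.2, v9.13.50, v9.51]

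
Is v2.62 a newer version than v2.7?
Yes. Version numbers are compared segment by segment as integers, not as decimals: minor version 62 > 7, so v2.62 > v2.7 (even though the decimal 2.62 < 2.7).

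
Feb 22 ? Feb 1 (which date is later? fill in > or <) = >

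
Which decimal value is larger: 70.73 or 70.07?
70.73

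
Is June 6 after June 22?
No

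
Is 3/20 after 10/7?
No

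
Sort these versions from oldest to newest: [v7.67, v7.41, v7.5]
[v7.5, v7.41, v7.67]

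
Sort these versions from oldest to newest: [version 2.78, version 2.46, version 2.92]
[version 2.46, version 2.78, version 2.92]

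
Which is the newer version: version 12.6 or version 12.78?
version 12.78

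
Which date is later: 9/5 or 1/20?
9/5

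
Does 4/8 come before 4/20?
Yes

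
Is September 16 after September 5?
Yes. Day 16 comes after day 5 in September — this is a date comparison, not a decimal one (the decimal 9.16 would be smaller than 9.5).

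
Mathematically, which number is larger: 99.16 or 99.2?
99.2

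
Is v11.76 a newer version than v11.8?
Yes. Version numbers are compared segment by segment as integers, not as decimals: minor version 76 > 8, so v11.76 > v11.8 (even though the decimal 11.76 < 11.8).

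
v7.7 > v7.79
False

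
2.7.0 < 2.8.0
True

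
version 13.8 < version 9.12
False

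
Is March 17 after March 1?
Yes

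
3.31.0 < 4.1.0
True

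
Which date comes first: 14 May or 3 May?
3 May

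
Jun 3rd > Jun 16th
False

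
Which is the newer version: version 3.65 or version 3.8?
version 3.65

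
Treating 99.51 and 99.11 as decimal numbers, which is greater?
99.51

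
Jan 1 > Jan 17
False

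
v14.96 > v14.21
True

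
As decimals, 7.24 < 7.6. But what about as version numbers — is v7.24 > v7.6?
True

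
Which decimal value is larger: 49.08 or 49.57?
49.57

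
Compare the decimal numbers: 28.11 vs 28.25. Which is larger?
28.25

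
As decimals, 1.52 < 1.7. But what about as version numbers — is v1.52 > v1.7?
True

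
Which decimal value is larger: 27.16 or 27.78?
27.78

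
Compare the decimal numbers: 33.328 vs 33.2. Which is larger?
33.328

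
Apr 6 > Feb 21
True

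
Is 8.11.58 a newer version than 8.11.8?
Yes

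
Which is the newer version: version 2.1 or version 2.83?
version 2.83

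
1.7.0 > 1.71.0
False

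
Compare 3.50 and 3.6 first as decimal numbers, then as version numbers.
As decimals: 3.50 < 3.6. As versions: v3.50 > v3.6 (minor version 50 > 6).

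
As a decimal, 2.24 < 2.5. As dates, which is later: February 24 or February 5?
February 24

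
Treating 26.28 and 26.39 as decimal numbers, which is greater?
26.39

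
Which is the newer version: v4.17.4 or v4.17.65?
v4.17.65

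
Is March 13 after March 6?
Yes. Day 13 comes after day 6 in March — this is a date comparison, not a decimal one (the decimal 3.13 would be smaller than 3.6).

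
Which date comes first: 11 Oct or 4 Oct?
4 Oct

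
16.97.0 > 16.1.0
True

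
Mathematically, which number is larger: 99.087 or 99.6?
99.6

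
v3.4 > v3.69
False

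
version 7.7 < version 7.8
True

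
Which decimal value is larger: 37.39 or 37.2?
37.39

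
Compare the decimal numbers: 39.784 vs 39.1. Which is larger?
39.784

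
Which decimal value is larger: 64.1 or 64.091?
64.1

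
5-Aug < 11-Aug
True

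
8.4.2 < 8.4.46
True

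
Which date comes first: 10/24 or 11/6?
10/24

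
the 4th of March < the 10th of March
True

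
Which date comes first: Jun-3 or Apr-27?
Apr-27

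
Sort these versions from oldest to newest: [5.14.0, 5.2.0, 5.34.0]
[5.2.0, 5.14.0, 5.34.0]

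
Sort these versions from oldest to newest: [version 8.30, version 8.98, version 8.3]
[version 8.3, version 8.30, version 8.98]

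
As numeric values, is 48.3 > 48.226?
True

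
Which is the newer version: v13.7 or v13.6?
v13.7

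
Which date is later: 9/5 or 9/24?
9/24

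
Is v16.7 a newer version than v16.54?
No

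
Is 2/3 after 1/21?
Yes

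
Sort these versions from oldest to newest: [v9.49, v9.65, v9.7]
[v9.7, v9.49, v9.65]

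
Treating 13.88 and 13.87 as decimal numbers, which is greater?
13.88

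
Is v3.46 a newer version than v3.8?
Yes. Version numbers are compared segment by segment as integers, not as decimals: minor version 46 > 8, so v3.46 > v3.8 (even though the decimal 3.46 < 3.8).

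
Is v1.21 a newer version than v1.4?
Yes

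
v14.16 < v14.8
False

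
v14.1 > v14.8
False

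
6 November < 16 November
True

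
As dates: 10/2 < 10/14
True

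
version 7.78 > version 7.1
True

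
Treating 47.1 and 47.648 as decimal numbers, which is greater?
47.648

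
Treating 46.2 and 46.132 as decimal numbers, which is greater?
46.2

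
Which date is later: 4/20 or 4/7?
4/20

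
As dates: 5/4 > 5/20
False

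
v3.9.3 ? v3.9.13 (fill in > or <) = <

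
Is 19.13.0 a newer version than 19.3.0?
Yes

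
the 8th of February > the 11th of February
False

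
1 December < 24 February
False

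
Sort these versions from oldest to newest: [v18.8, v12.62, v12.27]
[v12.27, v12.62, v18.8]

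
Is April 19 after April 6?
Yes. Day 19 comes after day 6 in April — this is a date comparison, not a decimal one (the decimal 4.19 would be smaller than 4.6).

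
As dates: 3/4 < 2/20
False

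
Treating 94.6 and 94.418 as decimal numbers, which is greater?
94.6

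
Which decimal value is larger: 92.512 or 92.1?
92.512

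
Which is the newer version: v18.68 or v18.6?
v18.68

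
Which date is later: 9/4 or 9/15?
9/15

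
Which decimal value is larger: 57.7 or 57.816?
57.816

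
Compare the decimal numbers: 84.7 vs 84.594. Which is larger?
84.7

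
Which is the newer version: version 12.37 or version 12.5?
version 12.37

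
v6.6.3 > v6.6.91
False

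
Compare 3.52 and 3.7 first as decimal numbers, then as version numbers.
As decimals: 3.52 < 3.7. As versions: v3.52 > v3.7 (minor version 52 > 7).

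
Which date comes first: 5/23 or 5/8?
5/8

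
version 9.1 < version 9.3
True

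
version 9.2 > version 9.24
False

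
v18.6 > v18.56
False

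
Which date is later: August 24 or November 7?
November 7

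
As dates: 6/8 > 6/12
False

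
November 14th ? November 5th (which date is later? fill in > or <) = >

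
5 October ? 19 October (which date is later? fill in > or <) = <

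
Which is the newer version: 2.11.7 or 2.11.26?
2.11.26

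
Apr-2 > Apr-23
False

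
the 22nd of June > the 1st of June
True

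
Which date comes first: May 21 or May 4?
May 4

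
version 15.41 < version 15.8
False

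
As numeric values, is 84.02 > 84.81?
False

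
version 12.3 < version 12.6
True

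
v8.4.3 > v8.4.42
False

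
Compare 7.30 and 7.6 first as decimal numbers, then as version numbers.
As decimals: 7.30 < 7.6. As versions: v7.30 > v7.6 (minor version 30 > 6).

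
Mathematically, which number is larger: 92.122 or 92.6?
92.6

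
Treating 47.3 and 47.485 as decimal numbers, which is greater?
47.485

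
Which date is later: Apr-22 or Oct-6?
Oct-6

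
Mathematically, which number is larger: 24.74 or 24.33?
24.74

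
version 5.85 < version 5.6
False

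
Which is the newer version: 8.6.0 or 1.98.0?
8.6.0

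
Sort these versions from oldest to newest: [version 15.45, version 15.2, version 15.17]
[version 15.2, version 15.17, version 15.45]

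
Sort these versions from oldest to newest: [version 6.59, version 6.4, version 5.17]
[version 5.17, version 6.4, version 6.59]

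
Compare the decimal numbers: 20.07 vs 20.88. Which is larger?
20.88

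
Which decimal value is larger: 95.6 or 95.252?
95.6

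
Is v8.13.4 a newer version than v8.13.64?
No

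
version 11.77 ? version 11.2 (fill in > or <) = >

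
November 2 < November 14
True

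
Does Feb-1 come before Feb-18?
Yes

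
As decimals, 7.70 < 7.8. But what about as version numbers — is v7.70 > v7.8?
True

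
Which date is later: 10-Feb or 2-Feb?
10-Feb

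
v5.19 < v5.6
False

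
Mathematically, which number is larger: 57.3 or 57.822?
57.822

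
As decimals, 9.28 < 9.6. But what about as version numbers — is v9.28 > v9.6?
True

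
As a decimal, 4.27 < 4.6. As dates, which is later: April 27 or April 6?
April 27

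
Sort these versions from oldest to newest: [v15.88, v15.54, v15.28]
[v15.28, v15.54, v15.88]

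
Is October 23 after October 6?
Yes. Day 23 comes after day 6 in October — this is a date comparison, not a decimal one (the decimal 10.23 would be smaller than 10.6).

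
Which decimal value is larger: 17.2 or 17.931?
17.931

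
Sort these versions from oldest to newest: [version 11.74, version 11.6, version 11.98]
[version 11.6, version 11.74, version 11.98]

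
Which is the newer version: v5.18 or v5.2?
v5.18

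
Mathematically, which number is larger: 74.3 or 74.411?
74.411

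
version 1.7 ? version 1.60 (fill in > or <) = <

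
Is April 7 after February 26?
Yes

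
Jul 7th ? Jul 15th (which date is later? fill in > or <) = <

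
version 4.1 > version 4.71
False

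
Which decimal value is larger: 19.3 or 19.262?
19.3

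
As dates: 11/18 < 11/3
False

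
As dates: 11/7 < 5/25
False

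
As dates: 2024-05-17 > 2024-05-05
True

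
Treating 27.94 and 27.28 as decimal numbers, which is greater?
27.94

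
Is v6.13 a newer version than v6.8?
Yes. Version numbers are compared segment by segment as integers, not as decimals: minor version 13 > 8, so v6.13 > v6.8 (even though the decimal 6.13 < 6.8).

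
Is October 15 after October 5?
Yes. Day 15 comes after day 5 in October — this is a date comparison, not a decimal one (the decimal 10.15 would be smaller than 10.5).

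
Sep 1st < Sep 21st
True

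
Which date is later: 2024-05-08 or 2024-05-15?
2024-05-15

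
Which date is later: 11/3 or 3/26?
11/3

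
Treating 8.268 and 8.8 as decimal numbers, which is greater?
8.8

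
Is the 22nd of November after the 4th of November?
Yes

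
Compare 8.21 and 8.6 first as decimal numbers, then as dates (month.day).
As decimals: 8.21 < 8.6. As dates: 8/21 is later than 8/6 (day 21 > day 6).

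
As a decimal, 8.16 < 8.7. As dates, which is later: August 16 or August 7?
August 16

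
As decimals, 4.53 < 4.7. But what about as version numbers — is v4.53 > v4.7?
True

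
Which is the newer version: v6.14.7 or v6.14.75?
v6.14.75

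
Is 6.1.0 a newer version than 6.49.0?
No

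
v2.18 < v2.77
True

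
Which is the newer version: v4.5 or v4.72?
v4.72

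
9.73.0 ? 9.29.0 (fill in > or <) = >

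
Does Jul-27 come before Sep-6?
Yes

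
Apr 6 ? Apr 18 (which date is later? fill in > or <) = <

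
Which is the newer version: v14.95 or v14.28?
v14.95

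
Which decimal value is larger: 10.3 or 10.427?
10.427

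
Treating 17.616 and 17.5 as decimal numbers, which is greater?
17.616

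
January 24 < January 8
False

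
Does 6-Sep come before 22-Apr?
No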